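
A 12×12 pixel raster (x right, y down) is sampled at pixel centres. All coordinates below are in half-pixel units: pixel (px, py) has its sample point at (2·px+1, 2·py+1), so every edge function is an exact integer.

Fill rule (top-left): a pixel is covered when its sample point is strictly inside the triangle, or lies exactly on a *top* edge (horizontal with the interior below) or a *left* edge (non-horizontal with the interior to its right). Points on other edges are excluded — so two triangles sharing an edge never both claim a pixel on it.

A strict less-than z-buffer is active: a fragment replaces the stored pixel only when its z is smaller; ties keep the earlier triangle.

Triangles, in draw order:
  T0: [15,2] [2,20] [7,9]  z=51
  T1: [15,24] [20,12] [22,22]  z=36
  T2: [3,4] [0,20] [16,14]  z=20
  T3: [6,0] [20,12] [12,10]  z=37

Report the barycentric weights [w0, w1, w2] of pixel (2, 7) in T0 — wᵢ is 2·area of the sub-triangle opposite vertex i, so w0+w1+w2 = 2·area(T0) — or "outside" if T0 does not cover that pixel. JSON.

T0:
  2·area = 53
  edge (15, 2)→(2, 20): d=(-13,18) right/bottom  bias=-1
  edge (2, 20)→(7, 9): d=(5,-11) top-left  bias=+0
  edge (7, 9)→(15, 2): d=(8,-7) top-left  bias=+0
    (5,3)@(11, 7): e=[7,34,12] → █
    (6,3)@(13, 7): e=[-29,56,26] → ·
    (3,4)@(7, 9): e=[53,0,0] → █  [on edge]
    (4,4)@(9, 9): e=[17,22,14] → █
    (5,4)@(11, 9): e=[-19,44,28] → ·
    (3,5)@(7, 11): e=[27,10,16] → █
    (4,5)@(9, 11): e=[-9,32,30] → ·
    (3,6)@(7, 13): e=[1,20,32] → █
    (4,6)@(9, 13): e=[-35,42,46] → ·
    (2,7)@(5, 15): e=[11,8,34] → █
    (3,7)@(7, 15): e=[-25,30,48] → ·
    (2,8)@(5, 17): e=[-15,18,50] → ·
  covered (6 px):
    · · · · · · · · · · · ·
    · · · · · · · · · · · ·
    · · · · · · · · · · · ·
    · · · · · █ · · · · · ·
    · · · █ █ · · · · · · ·
    · · · █ · · · · · · · ·
    · · · █ · · · · · · · ·
    · · █ · · · · · · · · ·
    · · · · · · · · · · · ·
    · · · · · · · · · · · ·
    · · · · · · · · · · · ·
    · · · · · · · · · · · ·
T1:
  2·area = 74
  edge (15, 24)→(20, 12): d=(5,-12) top-left  bias=+0
  edge (20, 12)→(22, 22): d=(2,10) right/bottom  bias=-1
  edge (22, 22)→(15, 24): d=(-7,2) right/bottom  bias=-1
    (9,3)@(19, 7): e=[-37,0,111] → ·  [on edge]
    (9,7)@(19, 15): e=[3,16,55] → █
    (10,7)@(21, 15): e=[27,-4,51] → ·
    (9,8)@(19, 17): e=[13,20,41] → █
    (10,8)@(21, 17): e=[37,0,37] → ·  [on edge]
    (9,9)@(19, 19): e=[23,24,27] → █
    (10,9)@(21, 19): e=[47,4,23] → █
    (11,9)@(23, 19): e=[71,-16,19] → ·
    (8,10)@(17, 21): e=[9,48,17] → █
    (11,10)@(23, 21): e=[81,-12,5] → ·
    (8,11)@(17, 23): e=[19,52,3] → █
    (9,11)@(19, 23): e=[43,32,-1] → ·
  covered (8 px):
    · · · · · · · · · · · ·
    · · · · · · · · · · · ·
    · · · · · · · · · · · ·
    · · · · · · · · · · · ·
    · · · · · · · · · · · ·
    · · · · · · · · · · · ·
    · · · · · · · · · · · ·
    · · · · · · · · · █ · ·
    · · · · · · · · · █ · ·
    · · · · · · · · · █ █ ·
    · · · · · · · · █ █ █ ·
    · · · · · · · · █ · · ·
T2:
  2·area = 238  (B↔C swapped to make it positive)
  edge (3, 4)→(16, 14): d=(13,10) right/bottom  bias=-1
  edge (16, 14)→(0, 20): d=(-16,6) right/bottom  bias=-1
  edge (0, 20)→(3, 4): d=(3,-16) top-left  bias=+0
    (1,2)@(3, 5): e=[13,222,3] → █
    (2,2)@(5, 5): e=[-7,210,35] → ·
    (1,3)@(3, 7): e=[39,190,9] → █
    (2,3)@(5, 7): e=[19,178,41] → █
    (3,3)@(7, 7): e=[-1,166,73] → ·
    (1,4)@(3, 9): e=[65,158,15] → █
    (3,4)@(7, 9): e=[25,134,79] → █
    (4,4)@(9, 9): e=[5,122,111] → █
    (5,4)@(11, 9): e=[-15,110,143] → ·
    (1,5)@(3, 11): e=[91,126,21] → █
    (5,5)@(11, 11): e=[11,78,149] → █
    (6,5)@(13, 11): e=[-9,66,181] → ·
  covered (30 px):
    · · · · · · · · · · · ·
    · · · · · · · · · · · ·
    · █ · · · · · · · · · ·
    · █ █ · · · · · · · · ·
    · █ █ █ █ · · · · · · ·
    · █ █ █ █ █ · · · · · ·
    · █ █ █ █ █ █ · · · · ·
    █ █ █ █ █ █ █ · · · · ·
    █ █ █ █ · · · · · · · ·
    █ · · · · · · · · · · ·
    · · · · · · · · · · · ·
    · · · · · · · · · · · ·
T3:
  2·area = 68
  edge (6, 0)→(20, 12): d=(14,12) right/bottom  bias=-1
  edge (20, 12)→(12, 10): d=(-8,-2) top-left  bias=+0
  edge (12, 10)→(6, 0): d=(-6,-10) top-left  bias=+0
    (3,0)@(7, 1): e=[2,62,4] → █
    (4,0)@(9, 1): e=[-22,66,24] → ·
    (3,1)@(7, 3): e=[30,46,-8] → ·
    (4,1)@(9, 3): e=[6,50,12] → █
    (5,1)@(11, 3): e=[-18,54,32] → ·
    (4,2)@(9, 5): e=[34,34,0] → █  [on edge]
    (5,2)@(11, 5): e=[10,38,20] → █
    (6,2)@(13, 5): e=[-14,42,40] → ·
    (4,3)@(9, 7): e=[62,18,-12] → ·
    (5,3)@(11, 7): e=[38,22,8] → █
    (6,3)@(13, 7): e=[14,26,28] → █
    (7,3)@(15, 7): e=[-10,30,48] → ·
    (7,7)@(15, 15): e=[102,-34,0] → ·  [on edge]
  covered (9 px):
    · · · █ · · · · · · · ·
    · · · · █ · · · · · · ·
    · · · · █ █ · · · · · ·
    · · · · · █ █ · · · · ·
    · · · · · · █ █ · · · ·
    · · · · · · · · █ · · ·
    · · · · · · · · · · · ·
    · · · · · · · · · · · ·
    · · · · · · · · · · · ·
    · · · · · · · · · · · ·
    · · · · · · · · · · · ·
    · · · · · · · · · · · ·

Final: [8,34,11]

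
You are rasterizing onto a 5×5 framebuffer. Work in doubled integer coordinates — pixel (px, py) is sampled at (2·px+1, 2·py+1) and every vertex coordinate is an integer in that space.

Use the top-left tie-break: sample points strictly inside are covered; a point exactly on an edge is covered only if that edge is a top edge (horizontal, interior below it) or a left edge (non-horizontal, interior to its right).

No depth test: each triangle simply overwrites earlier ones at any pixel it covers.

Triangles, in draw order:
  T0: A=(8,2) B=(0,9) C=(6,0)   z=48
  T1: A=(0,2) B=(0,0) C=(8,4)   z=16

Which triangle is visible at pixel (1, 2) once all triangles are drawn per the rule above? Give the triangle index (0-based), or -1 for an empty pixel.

T0:
  2·area = 30
  edge (8, 2)→(0, 9): d=(-8,7) right/bottom  bias=-1
  edge (0, 9)→(6, 0): d=(6,-9) top-left  bias=+0
  edge (6, 0)→(8, 2): d=(2,2) right/bottom  bias=-1
    (3,0)@(7, 1): e=[15,15,0] → ·  [on edge]
    (2,1)@(5, 3): e=[13,9,8] → █
    (3,1)@(7, 3): e=[-1,27,4] → ·
    (4,1)@(9, 3): e=[-15,45,0] → ·  [on edge]
    (1,2)@(3, 5): e=[11,3,16] → █
    (2,2)@(5, 5): e=[-3,21,12] → ·
    (1,3)@(3, 7): e=[-5,15,20] → ·
  covered (2 px):
    · · · · ·
    · · █ · ·
    · █ · · ·
    · · · · ·
    · · · · ·
T1:
  2·area = 16
  edge (0, 2)→(0, 0): d=(0,-2) top-left  bias=+0
  edge (0, 0)→(8, 4): d=(8,4) right/bottom  bias=-1
  edge (8, 4)→(0, 2): d=(-8,-2) top-left  bias=+0
    (0,0)@(1, 1): e=[2,4,10] → █
    (1,0)@(3, 1): e=[6,-4,14] → ·
    (0,1)@(1, 3): e=[2,20,-6] → ·
    (2,1)@(5, 3): e=[10,4,2] → █
    (3,1)@(7, 3): e=[14,-4,6] → ·
    (2,2)@(5, 5): e=[10,20,-14] → ·
  covered (2 px):
    █ · · · ·
    · · █ · ·
    · · · · ·
    · · · · ·
    · · · · ·

Z-buffer (winner per pixel, '.' = empty):
  1 . . . .
  . . 1 . .
  . 0 . . .
  . . . . .
  . . . . .

Answer: 0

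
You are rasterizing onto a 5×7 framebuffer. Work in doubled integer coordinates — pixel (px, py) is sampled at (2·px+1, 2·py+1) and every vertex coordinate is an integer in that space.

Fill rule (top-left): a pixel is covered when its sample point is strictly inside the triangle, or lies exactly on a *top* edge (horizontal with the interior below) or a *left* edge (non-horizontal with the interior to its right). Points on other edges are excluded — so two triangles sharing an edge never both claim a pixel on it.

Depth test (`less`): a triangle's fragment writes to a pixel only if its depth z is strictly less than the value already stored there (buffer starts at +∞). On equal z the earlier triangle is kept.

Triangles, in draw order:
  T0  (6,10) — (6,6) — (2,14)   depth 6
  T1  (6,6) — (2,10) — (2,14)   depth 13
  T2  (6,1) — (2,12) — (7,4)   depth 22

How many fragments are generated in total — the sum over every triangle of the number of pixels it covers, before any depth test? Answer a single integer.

T0:
  2·area = 16  (B↔C swapped to make it positive)
  edge (6, 10)→(2, 14): d=(-4,4) right/bottom  bias=-1
  edge (2, 14)→(6, 6): d=(4,-8) top-left  bias=+0
  edge (6, 6)→(6, 10): d=(0,4) right/bottom  bias=-1
    (4,3)@(9, 7): e=[0,28,-12] → .  [on edge]
    (2,4)@(5, 9): e=[8,4,4] → X
    (3,4)@(7, 9): e=[0,20,-4] → .  [on edge]
    (2,5)@(5, 11): e=[0,12,4] → .  [on edge]
    (1,6)@(3, 13): e=[0,4,12] → .  [on edge]
  covered (1 px):
    . . . . .
    . . . . .
    . . . . .
    . . . . .
    . . X . .
    . . . . .
    . . . . .
T1:
  2·area = 16  (B↔C swapped to make it positive)
  edge (6, 6)→(2, 14): d=(-4,8) right/bottom  bias=-1
  edge (2, 14)→(2, 10): d=(0,-4) top-left  bias=+0
  edge (2, 10)→(6, 6): d=(4,-4) top-left  bias=+0
    (4,1)@(9, 3): e=[-12,28,0] → .  [on edge]
    (3,2)@(7, 5): e=[-4,20,0] → .  [on edge]
    (2,3)@(5, 7): e=[4,12,0] → X  [on edge]
    (3,3)@(7, 7): e=[-12,20,8] → .
    (1,4)@(3, 9): e=[12,4,0] → X  [on edge]
    (2,4)@(5, 9): e=[-4,12,8] → .
    (0,5)@(1, 11): e=[20,-4,0] → .  [on edge]
    (1,5)@(3, 11): e=[4,4,8] → X
    (2,5)@(5, 11): e=[-12,12,16] → .
    (1,6)@(3, 13): e=[-4,4,16] → .
  covered (3 px):
    . . . . .
    . . . . .
    . . . . .
    . . X . .
    . X . . .
    . X . . .
    . . . . .
T2:
  2·area = 23  (B↔C swapped to make it positive)
  edge (6, 1)→(7, 4): d=(1,3) right/bottom  bias=-1
  edge (7, 4)→(2, 12): d=(-5,8) right/bottom  bias=-1
  edge (2, 12)→(6, 1): d=(4,-11) top-left  bias=+0
    (2,2)@(5, 5): e=[7,11,5] → X
    (3,2)@(7, 5): e=[1,-5,27] → .
    (2,3)@(5, 7): e=[9,1,13] → X
    (3,3)@(7, 7): e=[3,-15,35] → .
    (2,4)@(5, 9): e=[11,-9,21] → .
  covered (2 px):
    . . . . .
    . . . . .
    . . X . .
    . . X . .
    . . . . .
    . . . . .
    . . . . .

Final: 6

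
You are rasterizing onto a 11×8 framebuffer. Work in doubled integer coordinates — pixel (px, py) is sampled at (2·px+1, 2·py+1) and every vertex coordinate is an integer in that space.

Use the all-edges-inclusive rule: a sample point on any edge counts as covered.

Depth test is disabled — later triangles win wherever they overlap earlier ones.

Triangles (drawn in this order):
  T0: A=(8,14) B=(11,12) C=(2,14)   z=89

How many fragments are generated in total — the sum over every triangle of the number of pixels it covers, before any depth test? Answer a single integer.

T0:
  2·area = 12  (B↔C swapped to make it positive)
  edge (8, 14)→(2, 14): d=(-6,0) inclusive
  edge (2, 14)→(11, 12): d=(9,-2) inclusive
  edge (11, 12)→(8, 14): d=(-3,2) inclusive
    (3,6)@(7, 13): e=[6,1,5] → #
    (4,6)@(9, 13): e=[6,5,1] → #
    (5,6)@(11, 13): e=[6,9,-3] → ·
    (3,7)@(7, 15): e=[-6,19,-1] → ·
    (4,7)@(9, 15): e=[-6,23,-5] → ·
  covered (2 px):
    · · · · · · · · · · ·
    · · · · · · · · · · ·
    · · · · · · · · · · ·
    · · · · · · · · · · ·
    · · · · · · · · · · ·
    · · · · · · · · · · ·
    · · · # # · · · · · ·
    · · · · · · · · · · ·

Answer: 2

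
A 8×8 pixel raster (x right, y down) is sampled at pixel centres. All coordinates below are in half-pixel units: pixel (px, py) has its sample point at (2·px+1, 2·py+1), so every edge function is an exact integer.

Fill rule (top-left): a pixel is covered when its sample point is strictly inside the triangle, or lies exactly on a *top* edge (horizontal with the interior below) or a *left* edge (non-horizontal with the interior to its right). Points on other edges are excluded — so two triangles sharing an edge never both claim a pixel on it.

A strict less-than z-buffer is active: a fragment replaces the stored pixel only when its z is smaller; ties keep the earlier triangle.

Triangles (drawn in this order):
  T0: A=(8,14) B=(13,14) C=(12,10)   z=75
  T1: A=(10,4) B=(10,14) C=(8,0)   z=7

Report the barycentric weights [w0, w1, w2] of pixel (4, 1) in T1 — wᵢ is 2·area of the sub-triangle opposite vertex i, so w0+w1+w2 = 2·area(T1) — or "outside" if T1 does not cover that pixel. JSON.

T0:
  2·area = 20  (B↔C swapped to make it positive)
  edge (8, 14)→(12, 10): d=(4,-4) top-left  bias=+0
  edge (12, 10)→(13, 14): d=(1,4) right/bottom  bias=-1
  edge (13, 14)→(8, 14): d=(-5,0) right/bottom  bias=-1
    (7,3)@(15, 7): e=[0,-15,35] → .  [on edge]
    (6,4)@(13, 9): e=[0,-5,25] → .  [on edge]
    (5,5)@(11, 11): e=[0,5,15] → X  [on edge]
    (6,5)@(13, 11): e=[8,-3,15] → .
    (4,6)@(9, 13): e=[0,15,5] → X  [on edge]
    (6,6)@(13, 13): e=[16,-1,5] → .
    (3,7)@(7, 15): e=[0,25,-5] → .  [on edge]
    (4,7)@(9, 15): e=[8,17,-5] → .
    (5,7)@(11, 15): e=[16,9,-5] → .
  covered (3 px):
    . . . . . . . .
    . . . . . . . .
    . . . . . . . .
    . . . . . . . .
    . . . . . . . .
    . . . . . X . .
    . . . . X X . .
    . . . . . . . .
T1:
  2·area = 20
  edge (10, 4)→(10, 14): d=(0,10) right/bottom  bias=-1
  edge (10, 14)→(8, 0): d=(-2,-14) top-left  bias=+0
  edge (8, 0)→(10, 4): d=(2,4) right/bottom  bias=-1
    (4,1)@(9, 3): e=[10,8,2] → X
    (5,1)@(11, 3): e=[-10,36,-6] → .
    (4,2)@(9, 5): e=[10,4,6] → X
    (5,2)@(11, 5): e=[-10,32,-2] → .
    (4,3)@(9, 7): e=[10,0,10] → X  [on edge]
    (5,3)@(11, 7): e=[-10,28,2] → .
    (4,4)@(9, 9): e=[10,-4,14] → .
  covered (3 px):
    . . . . . . . .
    . . . . X . . .
    . . . . X . . .
    . . . . X . . .
    . . . . . . . .
    . . . . . . . .
    . . . . . . . .
    . . . . . . . .

Result: [8,2,10]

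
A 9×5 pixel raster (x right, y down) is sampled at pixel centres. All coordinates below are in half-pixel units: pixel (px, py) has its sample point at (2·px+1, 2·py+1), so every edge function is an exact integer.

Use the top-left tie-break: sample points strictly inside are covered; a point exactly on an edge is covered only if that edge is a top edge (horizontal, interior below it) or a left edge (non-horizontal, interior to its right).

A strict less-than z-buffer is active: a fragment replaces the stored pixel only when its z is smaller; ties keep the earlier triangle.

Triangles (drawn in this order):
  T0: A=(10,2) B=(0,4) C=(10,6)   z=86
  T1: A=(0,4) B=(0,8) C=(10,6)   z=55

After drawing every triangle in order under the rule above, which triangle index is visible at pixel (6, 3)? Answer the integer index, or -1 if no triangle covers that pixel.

T0:
  2·area = 40  (B↔C swapped to make it positive)
  edge (10, 2)→(10, 6): d=(0,4) right/bottom  bias=-1
  edge (10, 6)→(0, 4): d=(-10,-2) top-left  bias=+0
  edge (0, 4)→(10, 2): d=(10,-2) top-left  bias=+0
    (7,0)@(15, 1): e=[-20,60,0] → ·  [on edge]
    (2,1)@(5, 3): e=[20,20,0] → █  [on edge]
    (3,1)@(7, 3): e=[12,24,4] → █
    (4,1)@(9, 3): e=[4,28,8] → █
    (5,1)@(11, 3): e=[-4,32,12] → ·
    (2,2)@(5, 5): e=[20,0,20] → █  [on edge]
    (5,2)@(11, 5): e=[-4,12,32] → ·
    (2,3)@(5, 7): e=[20,-20,40] → ·
    (3,3)@(7, 7): e=[12,-16,44] → ·
    (4,3)@(9, 7): e=[4,-12,48] → ·
    (7,3)@(15, 7): e=[-20,0,60] → ·  [on edge]
  covered (6 px):
    · · · · · · · · ·
    · · █ █ █ · · · ·
    · · █ █ █ · · · ·
    · · · · · · · · ·
    · · · · · · · · ·
T1:
  2·area = 40  (B↔C swapped to make it positive)
  edge (0, 4)→(10, 6): d=(10,2) right/bottom  bias=-1
  edge (10, 6)→(0, 8): d=(-10,2) right/bottom  bias=-1
  edge (0, 8)→(0, 4): d=(0,-4) top-left  bias=+0
    (0,2)@(1, 5): e=[8,28,4] → █
    (1,2)@(3, 5): e=[4,24,12] → █
    (2,2)@(5, 5): e=[0,20,20] → ·  [on edge]
    (7,2)@(15, 5): e=[-20,0,60] → ·  [on edge]
    (0,3)@(1, 7): e=[28,8,4] → █
    (2,3)@(5, 7): e=[20,0,20] → ·  [on edge]
    (7,3)@(15, 7): e=[0,-20,60] → ·  [on edge]
    (0,4)@(1, 9): e=[48,-12,4] → ·
    (1,4)@(3, 9): e=[44,-16,12] → ·
  covered (4 px):
    · · · · · · · · ·
    · · · · · · · · ·
    █ █ · · · · · · ·
    █ █ · · · · · · ·
    · · · · · · · · ·

Z-buffer (winner per pixel, '.' = empty):
  . . . . . . . . .
  . . 0 0 0 . . . .
  1 1 0 0 0 . . . .
  1 1 . . . . . . .
  . . . . . . . . .

Final: -1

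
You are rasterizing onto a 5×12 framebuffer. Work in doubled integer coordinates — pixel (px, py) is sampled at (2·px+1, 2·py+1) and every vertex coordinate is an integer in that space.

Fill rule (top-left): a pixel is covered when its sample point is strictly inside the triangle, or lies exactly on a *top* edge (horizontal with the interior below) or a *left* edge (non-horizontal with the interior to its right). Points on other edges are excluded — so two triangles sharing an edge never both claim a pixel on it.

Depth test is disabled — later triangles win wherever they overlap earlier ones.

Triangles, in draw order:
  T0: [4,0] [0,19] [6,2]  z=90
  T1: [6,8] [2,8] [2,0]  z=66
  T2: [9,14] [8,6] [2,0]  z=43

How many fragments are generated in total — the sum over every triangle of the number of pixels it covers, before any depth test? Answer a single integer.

T0:
  2·area = 46  (B↔C swapped to make it positive)
  edge (4, 0)→(6, 2): d=(2,2) right/bottom  bias=-1
  edge (6, 2)→(0, 19): d=(-6,17) right/bottom  bias=-1
  edge (0, 19)→(4, 0): d=(4,-19) top-left  bias=+0
    (2,0)@(5, 1): e=[0,23,23] → ·  [on edge]
    (2,1)@(5, 3): e=[4,11,31] → █
    (3,1)@(7, 3): e=[0,-23,69] → ·  [on edge]
    (1,2)@(3, 5): e=[12,33,1] → █
    (2,2)@(5, 5): e=[8,-1,39] → ·
    (4,2)@(9, 5): e=[0,-69,115] → ·  [on edge]
    (1,3)@(3, 7): e=[16,21,9] → █
    (2,3)@(5, 7): e=[12,-13,47] → ·
    (1,4)@(3, 9): e=[20,9,17] → █
    (2,4)@(5, 9): e=[16,-25,55] → ·
    (1,5)@(3, 11): e=[24,-3,25] → ·
    (0,7)@(1, 15): e=[36,7,3] → █
  covered (5 px):
    · · · · ·
    · · █ · ·
    · █ · · ·
    · █ · · ·
    · █ · · ·
    · · · · ·
    · · · · ·
    █ · · · ·
    · · · · ·
    · · · · ·
    · · · · ·
    · · · · ·
T1:
  2·area = 32
  edge (6, 8)→(2, 8): d=(-4,0) right/bottom  bias=-1
  edge (2, 8)→(2, 0): d=(0,-8) top-left  bias=+0
  edge (2, 0)→(6, 8): d=(4,8) right/bottom  bias=-1
    (1,1)@(3, 3): e=[20,8,4] → █
    (2,1)@(5, 3): e=[20,24,-12] → ·
    (1,2)@(3, 5): e=[12,8,12] → █
    (2,2)@(5, 5): e=[12,24,-4] → ·
    (1,3)@(3, 7): e=[4,8,20] → █
    (2,3)@(5, 7): e=[4,24,4] → █
    (3,3)@(7, 7): e=[4,40,-12] → ·
    (1,4)@(3, 9): e=[-4,8,28] → ·
    (2,4)@(5, 9): e=[-4,24,12] → ·
  covered (4 px):
    · · · · ·
    · █ · · ·
    · █ · · ·
    · █ █ · ·
    · · · · ·
    · · · · ·
    · · · · ·
    · · · · ·
    · · · · ·
    · · · · ·
    · · · · ·
    · · · · ·
T2:
  2·area = 42  (B↔C swapped to make it positive)
  edge (9, 14)→(2, 0): d=(-7,-14) top-left  bias=+0
  edge (2, 0)→(8, 6): d=(6,6) right/bottom  bias=-1
  edge (8, 6)→(9, 14): d=(1,8) right/bottom  bias=-1
    (1,0)@(3, 1): e=[7,0,35] → ·  [on edge]
    (2,1)@(5, 3): e=[21,0,21] → ·  [on edge]
    (2,2)@(5, 5): e=[7,12,23] → █
    (3,2)@(7, 5): e=[35,0,7] → ·  [on edge]
    (2,3)@(5, 7): e=[-7,24,25] → ·
    (3,3)@(7, 7): e=[21,12,9] → █
    (4,3)@(9, 7): e=[49,0,-7] → ·  [on edge]
    (3,4)@(7, 9): e=[7,24,11] → █
    (4,4)@(9, 9): e=[35,12,-5] → ·
    (3,5)@(7, 11): e=[-7,36,13] → ·
  covered (3 px):
    · · · · ·
    · · · · ·
    · · █ · ·
    · · · █ ·
    · · · █ ·
    · · · · ·
    · · · · ·
    · · · · ·
    · · · · ·
    · · · · ·
    · · · · ·
    · · · · ·

Answer: 12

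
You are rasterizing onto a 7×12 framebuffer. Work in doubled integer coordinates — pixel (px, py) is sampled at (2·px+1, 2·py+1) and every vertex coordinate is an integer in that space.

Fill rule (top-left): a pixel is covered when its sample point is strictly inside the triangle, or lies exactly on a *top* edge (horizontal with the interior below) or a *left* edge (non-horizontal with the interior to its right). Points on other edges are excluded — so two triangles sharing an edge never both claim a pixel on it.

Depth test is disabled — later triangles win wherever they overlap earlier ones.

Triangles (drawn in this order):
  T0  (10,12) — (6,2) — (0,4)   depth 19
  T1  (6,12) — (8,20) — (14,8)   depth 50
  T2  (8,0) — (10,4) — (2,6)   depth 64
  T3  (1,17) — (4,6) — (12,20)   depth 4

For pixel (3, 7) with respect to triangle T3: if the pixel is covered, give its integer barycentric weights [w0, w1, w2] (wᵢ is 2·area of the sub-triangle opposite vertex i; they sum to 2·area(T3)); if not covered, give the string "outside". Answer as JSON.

T0:
  2·area = 68  (B↔C swapped to make it positive)
  edge (10, 12)→(0, 4): d=(-10,-8) top-left  bias=+0
  edge (0, 4)→(6, 2): d=(6,-2) top-left  bias=+0
  edge (6, 2)→(10, 12): d=(4,10) right/bottom  bias=-1
    (4,0)@(9, 1): e=[102,0,-34] → .  [on edge]
    (1,1)@(3, 3): e=[34,0,34] → X  [on edge]
    (2,1)@(5, 3): e=[50,4,14] → X
    (3,1)@(7, 3): e=[66,8,-6] → .
    (1,2)@(3, 5): e=[14,12,42] → X
    (3,2)@(7, 5): e=[46,20,2] → X
    (4,2)@(9, 5): e=[62,24,-18] → .
    (1,3)@(3, 7): e=[-6,24,50] → .
    (2,3)@(5, 7): e=[10,28,30] → X
    (4,3)@(9, 7): e=[42,36,-10] → .
    (2,4)@(5, 9): e=[-10,40,38] → .
    (3,4)@(7, 9): e=[6,44,18] → X
  covered (9 px):
    . . . . . . .
    . X X . . . .
    . X X X . . .
    . . X X . . .
    . . . X . . .
    . . . . X . .
    . . . . . . .
    . . . . . . .
    . . . . . . .
    . . . . . . .
    . . . . . . .
    . . . . . . .
T1:
  2·area = 72  (B↔C swapped to make it positive)
  edge (6, 12)→(14, 8): d=(8,-4) top-left  bias=+0
  edge (14, 8)→(8, 20): d=(-6,12) right/bottom  bias=-1
  edge (8, 20)→(6, 12): d=(-2,-8) top-left  bias=+0
    (6,4)@(13, 9): e=[4,6,62] → X
    (4,5)@(9, 11): e=[4,42,26] → X
    (5,5)@(11, 11): e=[12,18,42] → X
    (6,5)@(13, 11): e=[20,-6,58] → .
    (3,6)@(7, 13): e=[12,54,6] → X
    (6,6)@(13, 13): e=[36,-18,54] → .
    (3,7)@(7, 15): e=[28,42,2] → X
    (5,7)@(11, 15): e=[44,-6,34] → .
    (3,8)@(7, 17): e=[44,30,-2] → .
    (4,8)@(9, 17): e=[52,6,14] → X
    (5,8)@(11, 17): e=[60,-18,30] → .
    (4,9)@(9, 19): e=[68,-6,10] → .
  covered (9 px):
    . . . . . . .
    . . . . . . .
    . . . . . . .
    . . . . . . .
    . . . . . . X
    . . . . X X .
    . . . X X X .
    . . . X X . .
    . . . . X . .
    . . . . . . .
    . . . . . . .
    . . . . . . .
T2:
  2·area = 36
  edge (8, 0)→(10, 4): d=(2,4) right/bottom  bias=-1
  edge (10, 4)→(2, 6): d=(-8,2) right/bottom  bias=-1
  edge (2, 6)→(8, 0): d=(6,-6) top-left  bias=+0
    (3,0)@(7, 1): e=[6,30,0] → X  [on edge]
    (4,0)@(9, 1): e=[-2,26,12] → .
    (2,1)@(5, 3): e=[18,18,0] → X  [on edge]
    (4,1)@(9, 3): e=[2,10,24] → X
    (5,1)@(11, 3): e=[-6,6,36] → .
    (1,2)@(3, 5): e=[30,6,0] → X  [on edge]
    (3,2)@(7, 5): e=[14,-2,24] → .
    (4,2)@(9, 5): e=[6,-6,36] → .
    (0,3)@(1, 7): e=[42,-6,0] → .  [on edge]
    (1,3)@(3, 7): e=[34,-10,12] → .
    (2,3)@(5, 7): e=[26,-14,24] → .
  covered (6 px):
    . . . X . . .
    . . X X X . .
    . X X . . . .
    . . . . . . .
    . . . . . . .
    . . . . . . .
    . . . . . . .
    . . . . . . .
    . . . . . . .
    . . . . . . .
    . . . . . . .
    . . . . . . .
T3:
  2·area = 130
  edge (1, 17)→(4, 6): d=(3,-11) top-left  bias=+0
  edge (4, 6)→(12, 20): d=(8,14) right/bottom  bias=-1
  edge (12, 20)→(1, 17): d=(-11,-3) top-left  bias=+0
    (2,4)@(5, 9): e=[20,10,100] → X
    (3,4)@(7, 9): e=[42,-18,106] → .
    (1,5)@(3, 11): e=[4,54,72] → X
    (3,5)@(7, 11): e=[48,-2,84] → .
    (1,6)@(3, 13): e=[10,70,50] → X
    (3,6)@(7, 13): e=[54,14,62] → X
    (4,6)@(9, 13): e=[76,-14,68] → .
    (1,7)@(3, 15): e=[16,86,28] → X
    (4,7)@(9, 15): e=[82,2,46] → X
    (5,7)@(11, 15): e=[104,-26,52] → .
    (0,8)@(1, 17): e=[0,130,0] → X  [on edge]
    (5,8)@(11, 17): e=[110,-10,30] → .
  covered (17 px):
    . . . . . . .
    . . . . . . .
    . . . . . . .
    . . . . . . .
    . . X . . . .
    . X X . . . .
    . X X X . . .
    . X X X X . .
    X X X X X . .
    . . . . X X .
    . . . . . . .
    . . . . . . .

Result: [30,40,60]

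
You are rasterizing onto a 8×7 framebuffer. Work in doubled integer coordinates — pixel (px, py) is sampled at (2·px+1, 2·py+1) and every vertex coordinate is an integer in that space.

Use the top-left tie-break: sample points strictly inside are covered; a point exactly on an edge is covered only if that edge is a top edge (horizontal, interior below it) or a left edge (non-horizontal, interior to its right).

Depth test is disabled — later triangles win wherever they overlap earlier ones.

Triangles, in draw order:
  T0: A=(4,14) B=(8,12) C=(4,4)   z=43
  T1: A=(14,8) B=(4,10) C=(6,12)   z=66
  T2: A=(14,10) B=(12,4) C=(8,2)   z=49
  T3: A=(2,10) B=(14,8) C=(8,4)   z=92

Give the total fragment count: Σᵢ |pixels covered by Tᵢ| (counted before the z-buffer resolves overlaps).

T0:
  2·area = 40  (B↔C swapped to make it positive)
  edge (4, 14)→(4, 4): d=(0,-10) top-left  bias=+0
  edge (4, 4)→(8, 12): d=(4,8) right/bottom  bias=-1
  edge (8, 12)→(4, 14): d=(-4,2) right/bottom  bias=-1
    (2,3)@(5, 7): e=[10,4,26] → X
    (3,3)@(7, 7): e=[30,-12,22] → .
    (2,4)@(5, 9): e=[10,12,18] → X
    (3,4)@(7, 9): e=[30,-4,14] → .
    (2,5)@(5, 11): e=[10,20,10] → X
    (3,5)@(7, 11): e=[30,4,6] → X
    (4,5)@(9, 11): e=[50,-12,2] → .
    (2,6)@(5, 13): e=[10,28,2] → X
    (3,6)@(7, 13): e=[30,12,-2] → .
  covered (5 px):
    . . . . . . . .
    . . . . . . . .
    . . . . . . . .
    . . X . . . . .
    . . X . . . . .
    . . X X . . . .
    . . X . . . . .
T1:
  2·area = 24  (B↔C swapped to make it positive)
  edge (14, 8)→(6, 12): d=(-8,4) right/bottom  bias=-1
  edge (6, 12)→(4, 10): d=(-2,-2) top-left  bias=+0
  edge (4, 10)→(14, 8): d=(10,-2) top-left  bias=+0
    (0,3)@(1, 7): e=[60,0,-36] → .  [on edge]
    (1,4)@(3, 9): e=[36,0,-12] → .  [on edge]
    (4,4)@(9, 9): e=[12,12,0] → X  [on edge]
    (5,4)@(11, 9): e=[4,16,4] → X
    (6,4)@(13, 9): e=[-4,20,8] → .
    (2,5)@(5, 11): e=[12,0,12] → X  [on edge]
    (3,5)@(7, 11): e=[4,4,16] → X
    (4,5)@(9, 11): e=[-4,8,20] → .
    (5,5)@(11, 11): e=[-12,12,24] → .
    (2,6)@(5, 13): e=[-4,-4,32] → .
    (3,6)@(7, 13): e=[-12,0,36] → .  [on edge]
  covered (4 px):
    . . . . . . . .
    . . . . . . . .
    . . . . . . . .
    . . . . . . . .
    . . . . X X . .
    . . X X . . . .
    . . . . . . . .
T2:
  2·area = 20  (B↔C swapped to make it positive)
  edge (14, 10)→(8, 2): d=(-6,-8) top-left  bias=+0
  edge (8, 2)→(12, 4): d=(4,2) right/bottom  bias=-1
  edge (12, 4)→(14, 10): d=(2,6) right/bottom  bias=-1
    (5,0)@(11, 1): e=[30,-10,0] → .  [on edge]
    (4,1)@(9, 3): e=[2,2,16] → X
    (5,1)@(11, 3): e=[18,-2,4] → .
    (4,2)@(9, 5): e=[-10,10,20] → .
    (5,2)@(11, 5): e=[6,6,8] → X
    (6,2)@(13, 5): e=[22,2,-4] → .
    (5,3)@(11, 7): e=[-6,14,12] → .
    (6,3)@(13, 7): e=[10,10,0] → .  [on edge]
    (7,6)@(15, 13): e=[-10,30,0] → .  [on edge]
  covered (2 px):
    . . . . . . . .
    . . . . X . . .
    . . . . . X . .
    . . . . . . . .
    . . . . . . . .
    . . . . . . . .
    . . . . . . . .
T3:
  2·area = 60  (B↔C swapped to make it positive)
  edge (2, 10)→(8, 4): d=(6,-6) top-left  bias=+0
  edge (8, 4)→(14, 8): d=(6,4) right/bottom  bias=-1
  edge (14, 8)→(2, 10): d=(-12,2) right/bottom  bias=-1
    (5,0)@(11, 1): e=[0,-30,90] → .  [on edge]
    (4,1)@(9, 3): e=[0,-10,70] → .  [on edge]
    (3,2)@(7, 5): e=[0,10,50] → X  [on edge]
    (4,2)@(9, 5): e=[12,2,46] → X
    (5,2)@(11, 5): e=[24,-6,42] → .
    (2,3)@(5, 7): e=[0,30,30] → X  [on edge]
    (5,3)@(11, 7): e=[36,6,18] → X
    (6,3)@(13, 7): e=[48,-2,14] → .
    (1,4)@(3, 9): e=[0,50,10] → X  [on edge]
    (4,4)@(9, 9): e=[36,26,-2] → .
    (5,4)@(11, 9): e=[48,18,-6] → .
    (0,5)@(1, 11): e=[0,70,-10] → .  [on edge]
  covered (9 px):
    . . . . . . . .
    . . . . . . . .
    . . . X X . . .
    . . X X X X . .
    . X X X . . . .
    . . . . . . . .
    . . . . . . . .

Result: 20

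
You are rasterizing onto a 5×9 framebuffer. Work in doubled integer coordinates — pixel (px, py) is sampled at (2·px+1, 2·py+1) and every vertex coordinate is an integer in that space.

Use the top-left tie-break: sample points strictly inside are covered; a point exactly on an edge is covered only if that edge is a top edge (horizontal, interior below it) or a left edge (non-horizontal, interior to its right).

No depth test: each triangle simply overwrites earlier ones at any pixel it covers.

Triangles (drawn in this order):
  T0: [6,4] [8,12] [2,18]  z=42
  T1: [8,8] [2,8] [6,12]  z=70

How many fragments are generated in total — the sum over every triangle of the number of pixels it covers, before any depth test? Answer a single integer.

T0:
  2·area = 60
  edge (6, 4)→(8, 12): d=(2,8) right/bottom  bias=-1
  edge (8, 12)→(2, 18): d=(-6,6) right/bottom  bias=-1
  edge (2, 18)→(6, 4): d=(4,-14) top-left  bias=+0
    (2,4)@(5, 9): e=[18,36,6] → █
    (3,4)@(7, 9): e=[2,24,34] → █
    (4,4)@(9, 9): e=[-14,12,62] → ·
    (2,5)@(5, 11): e=[22,24,14] → █
    (4,5)@(9, 11): e=[-10,0,70] → ·  [on edge]
    (2,6)@(5, 13): e=[26,12,22] → █
    (3,6)@(7, 13): e=[10,0,50] → ·  [on edge]
    (1,7)@(3, 15): e=[46,12,2] → █
    (2,7)@(5, 15): e=[30,0,30] → ·  [on edge]
    (1,8)@(3, 17): e=[50,0,10] → ·  [on edge]
  covered (6 px):
    · · · · ·
    · · · · ·
    · · · · ·
    · · · · ·
    · · █ █ ·
    · · █ █ ·
    · · █ · ·
    · █ · · ·
    · · · · ·
T1:
  2·area = 24  (B↔C swapped to make it positive)
  edge (8, 8)→(6, 12): d=(-2,4) right/bottom  bias=-1
  edge (6, 12)→(2, 8): d=(-4,-4) top-left  bias=+0
  edge (2, 8)→(8, 8): d=(6,0) top-left  bias=+0
    (0,3)@(1, 7): e=[30,0,-6] → ·  [on edge]
    (1,4)@(3, 9): e=[18,0,6] → █  [on edge]
    (2,4)@(5, 9): e=[10,8,6] → █
    (3,4)@(7, 9): e=[2,16,6] → █
    (4,4)@(9, 9): e=[-6,24,6] → ·
    (1,5)@(3, 11): e=[14,-8,18] → ·
    (2,5)@(5, 11): e=[6,0,18] → █  [on edge]
    (3,5)@(7, 11): e=[-2,8,18] → ·
    (2,6)@(5, 13): e=[2,-8,30] → ·
    (3,6)@(7, 13): e=[-6,0,30] → ·  [on edge]
    (4,7)@(9, 15): e=[-18,0,42] → ·  [on edge]
  covered (4 px):
    · · · · ·
    · · · · ·
    · · · · ·
    · · · · ·
    · █ █ █ ·
    · · █ · ·
    · · · · ·
    · · · · ·
    · · · · ·

Answer: 10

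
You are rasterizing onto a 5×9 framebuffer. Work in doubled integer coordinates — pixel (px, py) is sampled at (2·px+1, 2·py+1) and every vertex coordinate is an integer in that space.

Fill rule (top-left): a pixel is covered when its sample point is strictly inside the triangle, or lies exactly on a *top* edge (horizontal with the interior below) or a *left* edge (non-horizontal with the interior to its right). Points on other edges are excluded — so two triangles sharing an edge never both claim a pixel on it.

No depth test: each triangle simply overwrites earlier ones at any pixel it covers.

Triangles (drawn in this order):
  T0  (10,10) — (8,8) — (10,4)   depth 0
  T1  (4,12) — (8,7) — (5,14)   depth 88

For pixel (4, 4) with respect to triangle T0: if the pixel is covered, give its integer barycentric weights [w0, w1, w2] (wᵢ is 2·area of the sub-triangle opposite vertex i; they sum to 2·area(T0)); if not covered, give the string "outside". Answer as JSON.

T0:
  2·area = 12
  edge (10, 10)→(8, 8): d=(-2,-2) top-left  bias=+0
  edge (8, 8)→(10, 4): d=(2,-4) top-left  bias=+0
  edge (10, 4)→(10, 10): d=(0,6) right/bottom  bias=-1
    (0,0)@(1, 1): e=[0,-42,54] → ·  [on edge]
    (1,1)@(3, 3): e=[0,-30,42] → ·  [on edge]
    (2,2)@(5, 5): e=[0,-18,30] → ·  [on edge]
    (3,3)@(7, 7): e=[0,-6,18] → ·  [on edge]
    (4,3)@(9, 7): e=[4,2,6] → █
    (4,4)@(9, 9): e=[0,6,6] → █  [on edge]
    (4,5)@(9, 11): e=[-4,10,6] → ·
  covered (2 px):
    · · · · ·
    · · · · ·
    · · · · ·
    · · · · █
    · · · · █
    · · · · ·
    · · · · ·
    · · · · ·
    · · · · ·
T1:
  2·area = 13
  edge (4, 12)→(8, 7): d=(4,-5) top-left  bias=+0
  edge (8, 7)→(5, 14): d=(-3,7) right/bottom  bias=-1
  edge (5, 14)→(4, 12): d=(-1,-2) top-left  bias=+0
    (3,4)@(7, 9): e=[3,1,9] → █
    (4,4)@(9, 9): e=[13,-13,13] → ·
    (2,5)@(5, 11): e=[1,9,3] → █
    (3,5)@(7, 11): e=[11,-5,7] → ·
    (2,6)@(5, 13): e=[9,3,1] → █
    (3,6)@(7, 13): e=[19,-11,5] → ·
    (2,7)@(5, 15): e=[17,-3,-1] → ·
  covered (3 px):
    · · · · ·
    · · · · ·
    · · · · ·
    · · · · ·
    · · · █ ·
    · · █ · ·
    · · █ · ·
    · · · · ·
    · · · · ·

Final: [6,6,0]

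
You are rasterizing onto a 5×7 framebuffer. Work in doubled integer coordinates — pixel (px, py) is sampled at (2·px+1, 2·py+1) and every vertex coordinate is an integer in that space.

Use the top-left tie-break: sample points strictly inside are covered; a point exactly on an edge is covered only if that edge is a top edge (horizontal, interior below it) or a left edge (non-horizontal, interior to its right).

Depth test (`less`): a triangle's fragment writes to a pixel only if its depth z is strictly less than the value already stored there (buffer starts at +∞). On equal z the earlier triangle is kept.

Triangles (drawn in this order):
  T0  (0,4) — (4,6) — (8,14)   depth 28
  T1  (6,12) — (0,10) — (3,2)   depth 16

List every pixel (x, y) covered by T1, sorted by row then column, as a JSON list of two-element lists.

T0:
  2·area = 24
  edge (0, 4)→(4, 6): d=(4,2) right/bottom  bias=-1
  edge (4, 6)→(8, 14): d=(4,8) right/bottom  bias=-1
  edge (8, 14)→(0, 4): d=(-8,-10) top-left  bias=+0
    (0,2)@(1, 5): e=[2,20,2] → #
    (1,2)@(3, 5): e=[-2,4,22] → ·
    (0,3)@(1, 7): e=[10,28,-14] → ·
    (1,3)@(3, 7): e=[6,12,6] → #
    (2,3)@(5, 7): e=[2,-4,26] → ·
    (1,4)@(3, 9): e=[14,20,-10] → ·
    (2,4)@(5, 9): e=[10,4,10] → #
    (3,4)@(7, 9): e=[6,-12,30] → ·
    (2,5)@(5, 11): e=[18,12,-6] → ·
  covered (3 px):
    · · · · ·
    · · · · ·
    # · · · ·
    · # · · ·
    · · # · ·
    · · · · ·
    · · · · ·
T1:
  2·area = 54
  edge (6, 12)→(0, 10): d=(-6,-2) top-left  bias=+0
  edge (0, 10)→(3, 2): d=(3,-8) top-left  bias=+0
  edge (3, 2)→(6, 12): d=(3,10) right/bottom  bias=-1
    (1,1)@(3, 3): e=[48,3,3] → #
    (2,1)@(5, 3): e=[52,19,-17] → ·
    (1,2)@(3, 5): e=[36,9,9] → #
    (2,2)@(5, 5): e=[40,25,-11] → ·
    (1,3)@(3, 7): e=[24,15,15] → #
    (2,3)@(5, 7): e=[28,31,-5] → ·
    (0,4)@(1, 9): e=[8,5,41] → #
    (2,4)@(5, 9): e=[16,37,1] → #
    (3,4)@(7, 9): e=[20,53,-19] → ·
    (0,5)@(1, 11): e=[-4,11,47] → ·
    (1,5)@(3, 11): e=[0,27,27] → #  [on edge]
    (3,5)@(7, 11): e=[8,59,-13] → ·
    (4,6)@(9, 13): e=[0,81,-27] → ·  [on edge]
  covered (8 px):
    · · · · ·
    · # · · ·
    · # · · ·
    · # · · ·
    # # # · ·
    · # # · ·
    · · · · ·

Result: [[1,1],[1,2],[1,3],[0,4],[1,4],[2,4],[1,5],[2,5]]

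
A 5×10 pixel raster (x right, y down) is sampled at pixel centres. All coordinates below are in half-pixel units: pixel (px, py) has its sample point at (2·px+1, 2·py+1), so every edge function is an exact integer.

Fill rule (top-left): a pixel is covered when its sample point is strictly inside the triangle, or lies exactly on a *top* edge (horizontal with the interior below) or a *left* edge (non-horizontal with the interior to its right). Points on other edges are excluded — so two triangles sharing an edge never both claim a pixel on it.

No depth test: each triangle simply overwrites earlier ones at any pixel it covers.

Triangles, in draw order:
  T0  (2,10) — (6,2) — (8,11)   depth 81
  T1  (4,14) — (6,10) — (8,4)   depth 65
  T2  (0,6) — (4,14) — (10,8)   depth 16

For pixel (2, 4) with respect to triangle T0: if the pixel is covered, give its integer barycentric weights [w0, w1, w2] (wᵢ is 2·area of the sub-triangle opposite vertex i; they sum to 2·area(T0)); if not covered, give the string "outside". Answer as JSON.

T0:
  2·area = 52
  edge (2, 10)→(6, 2): d=(4,-8) top-left  bias=+0
  edge (6, 2)→(8, 11): d=(2,9) right/bottom  bias=-1
  edge (8, 11)→(2, 10): d=(-6,-1) top-left  bias=+0
    (2,2)@(5, 5): e=[4,15,33] → █
    (3,2)@(7, 5): e=[20,-3,35] → ·
    (2,3)@(5, 7): e=[12,19,21] → █
    (3,3)@(7, 7): e=[28,1,23] → █
    (4,3)@(9, 7): e=[44,-17,25] → ·
    (1,4)@(3, 9): e=[4,41,7] → █
    (4,4)@(9, 9): e=[52,-13,13] → ·
    (1,5)@(3, 11): e=[12,45,-5] → ·
    (2,5)@(5, 11): e=[28,27,-3] → ·
    (3,5)@(7, 11): e=[44,9,-1] → ·
  covered (6 px):
    · · · · ·
    · · · · ·
    · · █ · ·
    · · █ █ ·
    · █ █ █ ·
    · · · · ·
    · · · · ·
    · · · · ·
    · · · · ·
    · · · · ·
T1:
  2·area = 4  (B↔C swapped to make it positive)
  edge (4, 14)→(8, 4): d=(4,-10) top-left  bias=+0
  edge (8, 4)→(6, 10): d=(-2,6) right/bottom  bias=-1
  edge (6, 10)→(4, 14): d=(-2,4) right/bottom  bias=-1
    (4,0)@(9, 1): e=[-2,0,6] → ·  [on edge]
    (3,3)@(7, 7): e=[2,0,2] → ·  [on edge]
    (2,6)@(5, 13): e=[6,0,-2] → ·  [on edge]
    (1,9)@(3, 19): e=[10,0,-6] → ·  [on edge]
  covered (0 px):
    · · · · ·
    · · · · ·
    · · · · ·
    · · · · ·
    · · · · ·
    · · · · ·
    · · · · ·
    · · · · ·
    · · · · ·
    · · · · ·
T2:
  2·area = 72  (B↔C swapped to make it positive)
  edge (0, 6)→(10, 8): d=(10,2) right/bottom  bias=-1
  edge (10, 8)→(4, 14): d=(-6,6) right/bottom  bias=-1
  edge (4, 14)→(0, 6): d=(-4,-8) top-left  bias=+0
    (0,3)@(1, 7): e=[8,60,4] → █
    (1,3)@(3, 7): e=[4,48,20] → █
    (2,3)@(5, 7): e=[0,36,36] → ·  [on edge]
    (0,4)@(1, 9): e=[28,48,-4] → ·
    (1,4)@(3, 9): e=[24,36,12] → █
    (2,4)@(5, 9): e=[20,24,28] → █
    (3,4)@(7, 9): e=[16,12,44] → █
    (4,4)@(9, 9): e=[12,0,60] → ·  [on edge]
    (1,5)@(3, 11): e=[44,24,4] → █
    (3,5)@(7, 11): e=[36,0,36] → ·  [on edge]
    (1,6)@(3, 13): e=[64,12,-4] → ·
    (2,6)@(5, 13): e=[60,0,12] → ·  [on edge]
    (1,7)@(3, 15): e=[84,0,-12] → ·  [on edge]
    (0,8)@(1, 17): e=[108,0,-36] → ·  [on edge]
  covered (7 px):
    · · · · ·
    · · · · ·
    · · · · ·
    █ █ · · ·
    · █ █ █ ·
    · █ █ · ·
    · · · · ·
    · · · · ·
    · · · · ·
    · · · · ·

Final: [23,9,20]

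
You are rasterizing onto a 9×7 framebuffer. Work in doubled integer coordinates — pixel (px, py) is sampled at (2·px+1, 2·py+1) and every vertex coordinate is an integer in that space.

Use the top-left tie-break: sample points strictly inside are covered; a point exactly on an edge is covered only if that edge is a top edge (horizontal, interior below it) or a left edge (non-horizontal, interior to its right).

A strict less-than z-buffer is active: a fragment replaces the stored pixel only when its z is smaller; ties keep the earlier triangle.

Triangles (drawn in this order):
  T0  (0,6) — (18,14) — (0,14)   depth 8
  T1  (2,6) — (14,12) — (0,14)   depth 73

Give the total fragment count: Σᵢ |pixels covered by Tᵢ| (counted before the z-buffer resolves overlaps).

T0:
  2·area = 144
  edge (0, 6)→(18, 14): d=(18,8) right/bottom  bias=-1
  edge (18, 14)→(0, 14): d=(-18,0) right/bottom  bias=-1
  edge (0, 14)→(0, 6): d=(0,-8) top-left  bias=+0
    (0,3)@(1, 7): e=[10,126,8] → X
    (1,3)@(3, 7): e=[-6,126,24] → .
    (0,4)@(1, 9): e=[46,90,8] → X
    (1,4)@(3, 9): e=[30,90,24] → X
    (2,4)@(5, 9): e=[14,90,40] → X
    (3,4)@(7, 9): e=[-2,90,56] → .
    (0,5)@(1, 11): e=[82,54,8] → X
    (3,5)@(7, 11): e=[34,54,56] → X
    (4,5)@(9, 11): e=[18,54,72] → X
    (5,5)@(11, 11): e=[2,54,88] → X
    (6,5)@(13, 11): e=[-14,54,104] → .
    (0,6)@(1, 13): e=[118,18,8] → X
  covered (18 px):
    . . . . . . . . .
    . . . . . . . . .
    . . . . . . . . .
    X . . . . . . . .
    X X X . . . . . .
    X X X X X X . . .
    X X X X X X X X .
T1:
  2·area = 108
  edge (2, 6)→(14, 12): d=(12,6) right/bottom  bias=-1
  edge (14, 12)→(0, 14): d=(-14,2) right/bottom  bias=-1
  edge (0, 14)→(2, 6): d=(2,-8) top-left  bias=+0
    (1,3)@(3, 7): e=[6,92,10] → X
    (2,3)@(5, 7): e=[-6,88,26] → .
    (1,4)@(3, 9): e=[30,64,14] → X
    (2,4)@(5, 9): e=[18,60,30] → X
    (3,4)@(7, 9): e=[6,56,46] → X
    (4,4)@(9, 9): e=[-6,52,62] → .
    (0,5)@(1, 11): e=[66,40,2] → X
    (4,5)@(9, 11): e=[18,24,66] → X
    (5,5)@(11, 11): e=[6,20,82] → X
    (6,5)@(13, 11): e=[-6,16,98] → .
    (0,6)@(1, 13): e=[90,12,6] → X
    (3,6)@(7, 13): e=[54,0,54] → .  [on edge]
  covered (13 px):
    . . . . . . . . .
    . . . . . . . . .
    . . . . . . . . .
    . X . . . . . . .
    . X X X . . . . .
    X X X X X X . . .
    X X X . . . . . .

Result: 31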